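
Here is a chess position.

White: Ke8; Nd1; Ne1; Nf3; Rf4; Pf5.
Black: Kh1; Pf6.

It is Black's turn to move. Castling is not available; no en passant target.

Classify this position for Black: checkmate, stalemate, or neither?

stalemate

Black to move; black king on h1.
In check: no.
King squares — g1: attacked by Nf3; g2: attacked by Ne1; h2: attacked by Nf3.
Legal moves for Black: none.
Not in check and no legal moves → stalemate.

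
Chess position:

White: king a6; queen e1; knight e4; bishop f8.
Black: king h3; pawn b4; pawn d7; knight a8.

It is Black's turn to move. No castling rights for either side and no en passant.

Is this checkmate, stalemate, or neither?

neither

Black to move; black king on h3.
In check: no.
Legal moves for Black: Nc7+, Nb6, Kg4, Kh2, Kg2, d6, b3, d5.
Black has 8 legal moves and is not in check → neither.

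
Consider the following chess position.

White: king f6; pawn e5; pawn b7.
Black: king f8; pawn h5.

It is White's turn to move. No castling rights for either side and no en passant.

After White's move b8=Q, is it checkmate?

After b8=Q: black king on f8; in check: yes, from the white queen on b8.
King squares — e7: attacked by Kf6; f7: attacked by Kf6; g7: attacked by Kf6; e8: attacked by Qb8; g8: attacked by Qb8.
Black has no legal moves → checkmate.

yes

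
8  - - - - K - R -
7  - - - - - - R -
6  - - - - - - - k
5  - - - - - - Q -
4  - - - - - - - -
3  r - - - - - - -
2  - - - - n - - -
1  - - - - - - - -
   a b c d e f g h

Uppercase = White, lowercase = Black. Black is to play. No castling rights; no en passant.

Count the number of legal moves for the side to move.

0

Black to move; king on h6.
In check: yes, from the white queen on g5.
Legal moves: none.
Count: 0.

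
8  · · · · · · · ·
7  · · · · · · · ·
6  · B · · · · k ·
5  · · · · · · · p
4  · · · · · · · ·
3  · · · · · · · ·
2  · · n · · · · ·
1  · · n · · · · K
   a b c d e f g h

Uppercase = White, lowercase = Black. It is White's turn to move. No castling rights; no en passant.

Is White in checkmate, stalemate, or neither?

White to move; white king on h1.
In check: no.
Legal moves for White: Bd8, Bc7, Ba7, Bc5, Ba5, Bd4, Be3, Bf2, Bg1, Kh2, Kg2, Kg1.
White has 12 legal moves and is not in check → neither.

neither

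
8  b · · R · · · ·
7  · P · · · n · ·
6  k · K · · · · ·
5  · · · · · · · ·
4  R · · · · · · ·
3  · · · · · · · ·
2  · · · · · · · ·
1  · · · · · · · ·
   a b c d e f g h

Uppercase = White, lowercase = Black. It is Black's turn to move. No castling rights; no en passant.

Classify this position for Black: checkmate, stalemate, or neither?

Black to move; black king on a6.
In check: yes, from the white rook on a4.
King squares — a5: attacked by Ra4; b5: attacked by Kc6; b6: attacked by Kc6; a7: attacked by Ra4; b7: attacked by Kc6.
Legal moves for Black: none.
In check with no legal moves → checkmate.

checkmate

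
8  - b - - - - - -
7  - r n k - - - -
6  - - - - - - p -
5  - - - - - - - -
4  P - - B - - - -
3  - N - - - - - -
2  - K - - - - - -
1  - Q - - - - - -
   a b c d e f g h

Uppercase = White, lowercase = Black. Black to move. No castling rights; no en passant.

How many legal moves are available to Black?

20

Black to move; king on d7.
In check: no.
Legal moves: Ba7, Ke8, Kd8, Kc8, Ke7, Ke6, Kd6, Kc6, Ne8, Na8, Ne6, Na6, Nd5, Nb5, Ra7, Rb6, Rb5, Rb4, Rxb3+, g5.
Count: 20.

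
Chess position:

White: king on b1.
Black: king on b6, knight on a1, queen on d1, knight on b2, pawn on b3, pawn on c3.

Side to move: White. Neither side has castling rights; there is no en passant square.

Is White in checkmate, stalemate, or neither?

White to move; white king on b1.
In check: yes, from the black queen on d1.
King squares — a1: attacked by Qd1; c1: attacked by Qd1; a2: attacked by Pb3; b2: attacked by Pc3; c2: attacked by Na1.
Legal moves for White: none.
In check with no legal moves → checkmate.

checkmate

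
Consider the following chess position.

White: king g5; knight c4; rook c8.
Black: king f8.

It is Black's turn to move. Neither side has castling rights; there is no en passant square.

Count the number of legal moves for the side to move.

3

Black to move; king on f8.
In check: yes, from the white rook on c8.
Legal moves: Kg7, Kf7, Ke7.
Count: 3.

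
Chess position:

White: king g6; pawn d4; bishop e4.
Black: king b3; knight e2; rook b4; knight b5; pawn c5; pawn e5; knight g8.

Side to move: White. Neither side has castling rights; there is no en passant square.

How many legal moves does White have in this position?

20

White to move; king on g6.
In check: no.
Legal moves: Kh7, Kg7, Kf7, Kh5, Kg5, Kf5, Ba8, Bb7, Bc6, Bf5, Bd5+, Bf3, Bd3, Bg2, Bc2+, Bh1, Bb1, dxe5, dxc5, d5.
Count: 20.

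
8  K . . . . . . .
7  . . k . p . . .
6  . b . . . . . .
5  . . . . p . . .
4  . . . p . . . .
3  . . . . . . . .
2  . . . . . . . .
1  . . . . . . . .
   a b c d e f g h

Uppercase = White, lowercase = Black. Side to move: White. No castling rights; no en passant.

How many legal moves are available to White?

0

White to move; king on a8.
In check: no.
Legal moves: none.
Count: 0.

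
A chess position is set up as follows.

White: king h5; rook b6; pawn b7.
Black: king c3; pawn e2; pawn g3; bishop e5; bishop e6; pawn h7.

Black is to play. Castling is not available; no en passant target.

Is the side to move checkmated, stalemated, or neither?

neither

Black to move; black king on c3.
In check: no.
Legal moves for Black include: Bg8, Bc8, Bf7+, Bd7, Bf5, Bd5, Bg4+, Bc4, Bh3, Bb3, Ba2, Bh8, Bb8, Bg7, Bc7, Bf6, Bd6, Bf4, ... (list truncated; more exist).
Black has legal moves and is not in check → neither.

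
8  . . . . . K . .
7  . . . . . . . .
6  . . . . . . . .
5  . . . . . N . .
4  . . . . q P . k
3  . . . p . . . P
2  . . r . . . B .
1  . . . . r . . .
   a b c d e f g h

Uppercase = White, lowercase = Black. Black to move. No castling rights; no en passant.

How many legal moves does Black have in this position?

2

Black to move; king on h4.
In check: yes, from the white knight on f5.
Legal moves: Kh5, Qxf5+.
Count: 2.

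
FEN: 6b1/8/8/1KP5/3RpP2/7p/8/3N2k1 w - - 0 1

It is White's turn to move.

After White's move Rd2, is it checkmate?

no

After Rd2: black king on g1; in check: no.
Black is not in check, so this cannot be checkmate.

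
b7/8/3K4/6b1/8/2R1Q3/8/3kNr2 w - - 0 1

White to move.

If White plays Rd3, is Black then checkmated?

yes

After Rd3: black king on d1; in check: yes, from the white rook on d3.
King squares — c1: attacked by Qe3; e1: attacked by Qe3; c2: attacked by Ne1; d2: attacked by Rd3; e2: attacked by Qe3.
Black has no legal moves → checkmate.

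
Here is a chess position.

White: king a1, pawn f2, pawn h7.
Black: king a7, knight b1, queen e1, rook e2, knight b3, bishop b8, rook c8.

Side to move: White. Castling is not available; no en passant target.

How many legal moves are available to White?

White to move; king on a1.
In check: yes, from the black knight on b3.
Legal moves: none.
Count: 0.

0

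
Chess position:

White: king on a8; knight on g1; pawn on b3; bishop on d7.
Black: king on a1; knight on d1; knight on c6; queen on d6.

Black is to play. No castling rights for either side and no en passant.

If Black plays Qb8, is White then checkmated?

yes

After Qb8: white king on a8; in check: yes, from the black queen on b8.
King squares — a7: attacked by Nc6; b7: attacked by Qb8; b8: attacked by Nc6.
White has no legal moves → checkmate.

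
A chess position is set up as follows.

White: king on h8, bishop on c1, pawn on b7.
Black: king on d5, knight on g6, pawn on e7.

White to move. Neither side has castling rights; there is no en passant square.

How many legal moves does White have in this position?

White to move; king on h8.
In check: yes, from the black knight on g6.
Legal moves: Kg8, Kh7, Kg7.
Count: 3.

3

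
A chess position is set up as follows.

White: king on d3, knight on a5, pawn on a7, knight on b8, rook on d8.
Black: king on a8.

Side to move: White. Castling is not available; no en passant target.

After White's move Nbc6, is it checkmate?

After Nbc6: black king on a8; in check: yes, from the white rook on d8.
King squares — a7: attacked by Nc6; b7: attacked by Na5; b8: attacked by Nc6.
Black has no legal moves → checkmate.

yes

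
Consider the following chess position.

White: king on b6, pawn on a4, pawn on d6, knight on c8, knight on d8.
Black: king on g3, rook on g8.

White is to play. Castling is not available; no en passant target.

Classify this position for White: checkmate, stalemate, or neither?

White to move; white king on b6.
In check: no.
Legal moves for White: Nf7, Nb7, Ne6, Nc6, Ne7, Na7, Kc7, Kb7, Ka7, Kc6, Ka6, Kc5, Kb5, Ka5, d7, a5.
White has 16 legal moves and is not in check → neither.

neither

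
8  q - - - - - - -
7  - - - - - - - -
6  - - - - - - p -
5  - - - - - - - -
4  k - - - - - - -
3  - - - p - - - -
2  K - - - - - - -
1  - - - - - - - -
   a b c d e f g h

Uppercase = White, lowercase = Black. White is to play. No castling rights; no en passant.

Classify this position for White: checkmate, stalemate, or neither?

neither

White to move; white king on a2.
In check: no.
Legal moves for White: Kb2, Kb1, Ka1.
White has 3 legal moves and is not in check → neither.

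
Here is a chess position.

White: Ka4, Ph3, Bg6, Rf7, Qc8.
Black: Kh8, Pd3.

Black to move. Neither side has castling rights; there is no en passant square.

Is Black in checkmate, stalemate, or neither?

Black to move; black king on h8.
In check: yes, from the white queen on c8.
King squares — g7: attacked by Rf7; h7: attacked by Bg6; g8: attacked by Qc8.
Legal moves for Black: none.
In check with no legal moves → checkmate.

checkmate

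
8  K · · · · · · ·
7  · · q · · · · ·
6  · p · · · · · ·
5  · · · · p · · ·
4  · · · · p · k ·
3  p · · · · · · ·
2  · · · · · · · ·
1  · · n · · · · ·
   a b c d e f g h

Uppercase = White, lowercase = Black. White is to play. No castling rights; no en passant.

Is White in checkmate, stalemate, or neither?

White to move; white king on a8.
In check: no.
King squares — a7: attacked by Qc7; b7: attacked by Qc7; b8: attacked by Qc7.
Legal moves for White: none.
Not in check and no legal moves → stalemate.

stalemate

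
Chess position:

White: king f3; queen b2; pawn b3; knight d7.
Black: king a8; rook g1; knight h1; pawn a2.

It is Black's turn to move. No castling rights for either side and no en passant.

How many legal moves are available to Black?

21

Black to move; king on a8.
In check: no.
Legal moves: Kb7, Ka7, Ng3, Nf2, Rg8, Rg7, Rg6, Rg5, Rg4, Rg3+, Rg2, Rf1+, Re1, Rd1, Rc1, Rb1, Ra1, a1=Q, a1=R, a1=B, a1=N.
Count: 21.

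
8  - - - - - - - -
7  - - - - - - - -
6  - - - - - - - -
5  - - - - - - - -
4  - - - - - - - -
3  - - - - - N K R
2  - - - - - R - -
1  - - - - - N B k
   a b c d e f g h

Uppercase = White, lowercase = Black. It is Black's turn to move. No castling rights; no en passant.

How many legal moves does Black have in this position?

0

Black to move; king on h1.
In check: yes, from the white rook on h3.
Legal moves: none.
Count: 0.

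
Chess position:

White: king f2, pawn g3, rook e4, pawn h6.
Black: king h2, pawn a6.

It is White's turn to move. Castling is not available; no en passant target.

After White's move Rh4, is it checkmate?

After Rh4: black king on h2; in check: yes, from the white rook on h4.
King squares — g1: attacked by Kf2; h1: attacked by Rh4; g2: attacked by Kf2; g3: attacked by Kf2; h3: attacked by Rh4.
Black has no legal moves → checkmate.

yes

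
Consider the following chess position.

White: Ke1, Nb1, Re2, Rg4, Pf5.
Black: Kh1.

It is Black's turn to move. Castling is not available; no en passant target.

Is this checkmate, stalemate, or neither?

Black to move; black king on h1.
In check: no.
King squares — g1: attacked by Rg4; g2: attacked by Re2; h2: attacked by Re2.
Legal moves for Black: none.
Not in check and no legal moves → stalemate.

stalemate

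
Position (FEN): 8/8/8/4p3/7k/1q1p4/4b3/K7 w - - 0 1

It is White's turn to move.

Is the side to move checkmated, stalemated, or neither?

stalemate

White to move; white king on a1.
In check: no.
King squares — b1: attacked by Qb3; a2: attacked by Qb3; b2: attacked by Qb3.
Legal moves for White: none.
Not in check and no legal moves → stalemate.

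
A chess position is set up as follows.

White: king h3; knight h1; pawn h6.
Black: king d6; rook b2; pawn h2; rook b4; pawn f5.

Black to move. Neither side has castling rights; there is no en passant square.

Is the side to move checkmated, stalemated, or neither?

neither

Black to move; black king on d6.
In check: no.
Legal moves for Black include: Ke7, Kd7, Kc7, Ke6, Kc6, Ke5, Kd5, Kc5, Rb8, Rb7, Rb6, Rb5, Rh4+, Rg4, Rf4, Re4, Rd4, Rc4, ... (list truncated; more exist).
Black has legal moves and is not in check → neither.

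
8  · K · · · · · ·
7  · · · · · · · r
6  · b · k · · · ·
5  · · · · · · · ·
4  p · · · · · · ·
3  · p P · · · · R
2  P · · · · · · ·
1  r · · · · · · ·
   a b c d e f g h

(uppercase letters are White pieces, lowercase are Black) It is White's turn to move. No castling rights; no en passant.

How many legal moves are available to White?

White to move; king on b8.
In check: no.
Legal moves: Kc8, Ka8, Rxh7, Rh6+, Rh5, Rh4, Rg3, Rf3, Re3, Rd3+, Rh2, Rh1, axb3, c4, a3.
Count: 15.

15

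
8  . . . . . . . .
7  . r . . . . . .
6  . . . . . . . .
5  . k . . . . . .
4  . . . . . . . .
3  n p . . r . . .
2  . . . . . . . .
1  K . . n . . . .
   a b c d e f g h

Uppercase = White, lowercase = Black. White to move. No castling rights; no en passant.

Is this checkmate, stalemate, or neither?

stalemate

White to move; white king on a1.
In check: no.
King squares — b1: attacked by Na3; a2: attacked by Pb3; b2: attacked by Nd1.
Legal moves for White: none.
Not in check and no legal moves → stalemate.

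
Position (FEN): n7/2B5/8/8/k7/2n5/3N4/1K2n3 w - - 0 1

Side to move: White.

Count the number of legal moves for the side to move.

White to move; king on b1.
In check: yes, from the black knight on c3.
Legal moves: Kb2, Kc1, Ka1.
Count: 3.

3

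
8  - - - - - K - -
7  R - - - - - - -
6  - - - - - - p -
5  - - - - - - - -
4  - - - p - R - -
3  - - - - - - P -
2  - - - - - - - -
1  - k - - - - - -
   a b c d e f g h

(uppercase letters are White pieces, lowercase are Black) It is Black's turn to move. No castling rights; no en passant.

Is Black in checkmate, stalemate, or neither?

Black to move; black king on b1.
In check: no.
Legal moves for Black: Kc2, Kb2, Kc1, g5, d3.
Black has 5 legal moves and is not in check → neither.

neither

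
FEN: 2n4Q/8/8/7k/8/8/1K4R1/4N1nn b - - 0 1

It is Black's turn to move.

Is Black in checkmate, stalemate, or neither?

Black to move; black king on h5.
In check: yes, from the white queen on h8.
King squares — g4: attacked by Rg2; h4: attacked by Qh8; g5: attacked by Rg2; g6: attacked by Rg2; h6: attacked by Qh8.
Legal moves for Black: none.
In check with no legal moves → checkmate.

checkmate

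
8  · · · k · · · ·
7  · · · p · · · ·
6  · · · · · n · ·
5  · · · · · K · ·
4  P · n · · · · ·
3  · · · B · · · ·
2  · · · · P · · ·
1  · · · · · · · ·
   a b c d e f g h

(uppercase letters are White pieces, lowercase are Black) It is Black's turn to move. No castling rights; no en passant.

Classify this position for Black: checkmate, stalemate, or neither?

neither

Black to move; black king on d8.
In check: no.
Legal moves for Black include: Ke8, Kc8, Ke7, Kc7, Ng8, Ne8, Nh7, Nh5, Nd5, Ng4, Ne4, Nd6+, Nb6, Ne5, Na5, Ne3+, Na3, Nd2, ... (list truncated; more exist).
Black has legal moves and is not in check → neither.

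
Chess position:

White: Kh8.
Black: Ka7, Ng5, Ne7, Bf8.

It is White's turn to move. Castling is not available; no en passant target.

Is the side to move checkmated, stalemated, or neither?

stalemate

White to move; white king on h8.
In check: no.
King squares — g7: attacked by Bf8; h7: attacked by Ng5; g8: attacked by Ne7.
Legal moves for White: none.
Not in check and no legal moves → stalemate.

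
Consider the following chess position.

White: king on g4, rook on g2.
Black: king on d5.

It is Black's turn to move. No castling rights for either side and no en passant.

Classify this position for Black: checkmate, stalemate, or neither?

neither

Black to move; black king on d5.
In check: no.
Legal moves for Black: Ke6, Kd6, Kc6, Ke5, Kc5, Ke4, Kd4, Kc4.
Black has 8 legal moves and is not in check → neither.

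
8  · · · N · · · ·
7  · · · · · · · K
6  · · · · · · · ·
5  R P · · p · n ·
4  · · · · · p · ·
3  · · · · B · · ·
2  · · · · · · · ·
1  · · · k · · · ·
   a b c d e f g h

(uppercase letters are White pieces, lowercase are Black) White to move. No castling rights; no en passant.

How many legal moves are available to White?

White to move; king on h7.
In check: yes, from the black knight on g5.
Legal moves: Kh8, Kg8, Kg7, Kh6, Kg6.
Count: 5.

5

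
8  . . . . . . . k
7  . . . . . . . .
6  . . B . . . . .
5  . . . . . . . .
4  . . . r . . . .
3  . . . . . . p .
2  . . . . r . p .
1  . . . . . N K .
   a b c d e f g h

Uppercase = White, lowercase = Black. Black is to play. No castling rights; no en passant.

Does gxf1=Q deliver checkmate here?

After gxf1=Q: white king on g1; in check: yes, from the black queen on f1.
White has 1 legal reply: Kxf1.
In check but a legal move exists → not checkmate.

no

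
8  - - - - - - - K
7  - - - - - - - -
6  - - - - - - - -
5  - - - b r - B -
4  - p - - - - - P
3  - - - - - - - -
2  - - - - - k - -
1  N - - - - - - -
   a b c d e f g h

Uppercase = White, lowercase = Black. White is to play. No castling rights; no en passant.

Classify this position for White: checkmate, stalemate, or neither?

neither

White to move; white king on h8.
In check: no.
Legal moves for White: Kh7, Kg7, Bd8, Be7, Bh6, Bf6, Bf4, Be3+, Bd2, Bc1, Nb3, Nc2, h5.
White has 13 legal moves and is not in check → neither.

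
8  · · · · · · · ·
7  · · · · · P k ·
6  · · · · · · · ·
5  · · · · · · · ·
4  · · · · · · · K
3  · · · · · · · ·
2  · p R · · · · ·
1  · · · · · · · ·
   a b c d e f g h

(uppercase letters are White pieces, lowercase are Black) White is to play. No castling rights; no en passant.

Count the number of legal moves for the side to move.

White to move; king on h4.
In check: no.
Legal moves: Kh5, Kg5, Kg4, Kh3, Kg3, Rc8, Rc7, Rc6, Rc5, Rc4, Rc3, Rh2, Rg2+, Rf2, Re2, Rd2, Rxb2, Rc1, f8=Q+, f8=R, f8=B+, f8=N.
Count: 22.

22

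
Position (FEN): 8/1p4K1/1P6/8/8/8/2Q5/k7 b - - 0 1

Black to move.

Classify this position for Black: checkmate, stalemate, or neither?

stalemate

Black to move; black king on a1.
In check: no.
King squares — b1: attacked by Qc2; a2: attacked by Qc2; b2: attacked by Qc2.
Legal moves for Black: none.
Not in check and no legal moves → stalemate.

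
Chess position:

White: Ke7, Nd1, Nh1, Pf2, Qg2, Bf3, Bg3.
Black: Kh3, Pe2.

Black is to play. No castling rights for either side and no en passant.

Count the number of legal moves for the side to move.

0

Black to move; king on h3.
In check: yes, from the white queen on g2.
Legal moves: none.
Count: 0.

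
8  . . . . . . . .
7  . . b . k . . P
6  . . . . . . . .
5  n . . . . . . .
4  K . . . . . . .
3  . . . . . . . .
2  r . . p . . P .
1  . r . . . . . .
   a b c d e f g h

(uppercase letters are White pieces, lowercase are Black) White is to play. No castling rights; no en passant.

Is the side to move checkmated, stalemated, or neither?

White to move; white king on a4.
In check: yes, from the black rook on a2.
King squares — a3: attacked by Ra2; b3: attacked by Rb1; b4: attacked by Rb1; a5: attacked by Ra2; b5: attacked by Rb1.
Legal moves for White: none.
In check with no legal moves → checkmate.

checkmate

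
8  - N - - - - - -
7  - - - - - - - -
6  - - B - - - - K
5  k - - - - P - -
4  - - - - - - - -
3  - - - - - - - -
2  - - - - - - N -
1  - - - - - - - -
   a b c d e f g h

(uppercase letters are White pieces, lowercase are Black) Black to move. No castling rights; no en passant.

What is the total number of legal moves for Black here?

Black to move; king on a5.
In check: no.
Legal moves: Kb6, Kb4.
Count: 2.

2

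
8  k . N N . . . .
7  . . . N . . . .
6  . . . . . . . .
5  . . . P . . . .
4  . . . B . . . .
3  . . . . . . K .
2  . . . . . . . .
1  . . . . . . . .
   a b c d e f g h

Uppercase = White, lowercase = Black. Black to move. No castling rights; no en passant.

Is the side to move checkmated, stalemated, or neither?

stalemate

Black to move; black king on a8.
In check: no.
King squares — a7: attacked by Bd4; b7: attacked by Nd8; b8: attacked by Nd7.
Legal moves for Black: none.
Not in check and no legal moves → stalemate.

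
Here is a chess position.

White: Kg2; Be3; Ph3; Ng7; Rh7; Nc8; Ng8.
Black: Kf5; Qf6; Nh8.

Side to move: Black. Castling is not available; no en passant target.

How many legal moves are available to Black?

Black to move; king on f5.
In check: yes, from the white knight on g7.
Legal moves: Kg6, Ke5, Ke4, Qxg7+.
Count: 4.

4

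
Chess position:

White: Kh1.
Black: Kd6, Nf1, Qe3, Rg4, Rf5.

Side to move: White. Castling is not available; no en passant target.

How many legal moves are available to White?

0

White to move; king on h1.
In check: no.
Legal moves: none.
Count: 0.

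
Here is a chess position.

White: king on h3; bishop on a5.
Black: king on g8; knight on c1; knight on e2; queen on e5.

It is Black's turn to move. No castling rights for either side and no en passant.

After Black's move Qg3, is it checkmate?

yes

After Qg3: white king on h3; in check: yes, from the black queen on g3.
King squares — g2: attacked by Qg3; h2: attacked by Qg3; g3: attacked by Ne2; g4: attacked by Qg3; h4: attacked by Qg3.
White has no legal moves → checkmate.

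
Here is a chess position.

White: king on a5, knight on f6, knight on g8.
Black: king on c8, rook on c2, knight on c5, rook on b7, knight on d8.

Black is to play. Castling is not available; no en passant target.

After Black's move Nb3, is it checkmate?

no

After Nb3: white king on a5; in check: yes, from the black knight on b3.
White has 2 legal replies: Ka6, Ka4.
In check but a legal move exists → not checkmate.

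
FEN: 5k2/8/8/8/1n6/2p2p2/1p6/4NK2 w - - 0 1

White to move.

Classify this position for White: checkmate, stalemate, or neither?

White to move; white king on f1.
In check: no.
Legal moves for White: Kf2, Kg1, Nxf3, Nd3, Ng2, Nc2.
White has 6 legal moves and is not in check → neither.

neither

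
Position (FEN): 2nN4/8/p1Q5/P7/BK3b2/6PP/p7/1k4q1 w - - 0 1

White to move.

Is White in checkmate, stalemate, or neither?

neither

White to move; white king on b4.
In check: no.
Legal moves for White include: Nf7, Nb7, Ne6, Qe8, Qxc8, Qa8, Qd7, Qc7, Qb7, Qh6, Qg6+, Qf6, Qe6, Qd6, Qb6, Qxa6, Qd5, Qc5, ... (list truncated; more exist).
White has legal moves and is not in check → neither.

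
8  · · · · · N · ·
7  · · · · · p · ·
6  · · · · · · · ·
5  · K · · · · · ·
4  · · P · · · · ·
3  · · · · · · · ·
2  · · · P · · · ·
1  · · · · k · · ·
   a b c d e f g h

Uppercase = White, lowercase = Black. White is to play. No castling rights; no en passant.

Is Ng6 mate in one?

no

After Ng6: black king on e1; in check: no.
Black is not in check, so this cannot be checkmate.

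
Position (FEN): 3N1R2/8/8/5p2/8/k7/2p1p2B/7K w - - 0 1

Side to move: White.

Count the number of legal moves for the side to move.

White to move; king on h1.
In check: no.
Legal moves: Rh8, Rg8, Re8, Rf7, Rf6, Rxf5, Nf7, Nb7, Ne6, Nc6, Bb8, Bc7, Bd6+, Be5, Bf4, Bg3, Bg1, Kg2, Kg1.
Count: 19.

19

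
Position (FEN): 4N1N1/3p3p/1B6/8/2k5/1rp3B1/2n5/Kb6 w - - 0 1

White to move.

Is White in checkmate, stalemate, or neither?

checkmate

White to move; white king on a1.
In check: yes, from the black knight on c2.
King squares — b1: attacked by Rb3; a2: attacked by Bb1; b2: attacked by Rb3.
Legal moves for White: none.
In check with no legal moves → checkmate.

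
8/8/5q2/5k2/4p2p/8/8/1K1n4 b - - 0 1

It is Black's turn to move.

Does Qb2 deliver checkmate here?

After Qb2: white king on b1; in check: yes, from the black queen on b2.
King squares — a1: attacked by Qb2; c1: attacked by Qb2; a2: attacked by Qb2; b2: attacked by Nd1; c2: attacked by Qb2.
White has no legal moves → checkmate.

yes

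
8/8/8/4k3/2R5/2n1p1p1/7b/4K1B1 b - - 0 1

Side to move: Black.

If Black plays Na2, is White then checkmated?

no

After Na2: white king on e1; in check: no.
White is not in check, so this cannot be checkmate.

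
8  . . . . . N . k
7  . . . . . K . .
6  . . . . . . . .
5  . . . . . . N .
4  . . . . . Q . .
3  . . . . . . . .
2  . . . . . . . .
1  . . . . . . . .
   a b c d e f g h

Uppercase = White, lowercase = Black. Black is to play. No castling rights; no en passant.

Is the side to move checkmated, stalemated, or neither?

stalemate

Black to move; black king on h8.
In check: no.
King squares — g7: attacked by Kf7; h7: attacked by Ng5; g8: attacked by Kf7.
Legal moves for Black: none.
Not in check and no legal moves → stalemate.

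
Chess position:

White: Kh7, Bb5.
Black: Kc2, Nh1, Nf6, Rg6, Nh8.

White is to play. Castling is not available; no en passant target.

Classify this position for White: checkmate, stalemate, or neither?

White to move; white king on h7.
In check: yes, from the black knight on f6.
Legal moves for White: Kxh8.
White is in check but has 1 legal move → neither.

neither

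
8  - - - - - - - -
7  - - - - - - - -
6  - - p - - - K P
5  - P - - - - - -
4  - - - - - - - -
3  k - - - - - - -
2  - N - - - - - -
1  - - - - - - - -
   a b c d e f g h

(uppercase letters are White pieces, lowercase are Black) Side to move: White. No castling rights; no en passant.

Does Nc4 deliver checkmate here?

no

After Nc4: black king on a3; in check: yes, from the white knight on c4.
Black has 4 legal replies: Kb4, Ka4, Kb3, Ka2.
In check but a legal move exists → not checkmate.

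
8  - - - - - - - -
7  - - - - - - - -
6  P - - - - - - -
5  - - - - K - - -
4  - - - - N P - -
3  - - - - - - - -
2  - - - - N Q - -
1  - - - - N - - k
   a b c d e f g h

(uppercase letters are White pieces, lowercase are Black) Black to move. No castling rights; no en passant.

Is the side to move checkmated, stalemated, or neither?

stalemate

Black to move; black king on h1.
In check: no.
King squares — g1: attacked by Ne2; g2: attacked by Ne1; h2: attacked by Qf2.
Legal moves for Black: none.
Not in check and no legal moves → stalemate.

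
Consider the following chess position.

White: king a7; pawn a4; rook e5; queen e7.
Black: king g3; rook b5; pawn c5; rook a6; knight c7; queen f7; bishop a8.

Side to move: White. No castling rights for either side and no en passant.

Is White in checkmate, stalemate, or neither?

checkmate

White to move; white king on a7.
In check: yes, from the black rook on a6.
King squares — a6: attacked by Nc7; b6: attacked by Rb5; b7: attacked by Rb5; a8: attacked by Ra6; b8: attacked by Rb5.
Legal moves for White: none.
In check with no legal moves → checkmate.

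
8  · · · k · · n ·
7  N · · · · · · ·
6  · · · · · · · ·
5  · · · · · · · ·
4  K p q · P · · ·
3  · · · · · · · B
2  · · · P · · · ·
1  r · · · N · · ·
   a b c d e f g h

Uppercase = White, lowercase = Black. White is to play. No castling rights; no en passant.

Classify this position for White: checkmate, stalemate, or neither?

checkmate

White to move; white king on a4.
In check: yes, from the black rook on a1.
King squares — a3: attacked by Ra1; b3: attacked by Qc4; b4: attacked by Qc4; a5: attacked by Ra1; b5: attacked by Qc4.
Legal moves for White: none.
In check with no legal moves → checkmate.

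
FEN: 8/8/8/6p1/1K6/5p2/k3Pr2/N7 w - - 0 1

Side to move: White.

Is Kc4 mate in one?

no

After Kc4: black king on a2; in check: no.
Black is not in check, so this cannot be checkmate.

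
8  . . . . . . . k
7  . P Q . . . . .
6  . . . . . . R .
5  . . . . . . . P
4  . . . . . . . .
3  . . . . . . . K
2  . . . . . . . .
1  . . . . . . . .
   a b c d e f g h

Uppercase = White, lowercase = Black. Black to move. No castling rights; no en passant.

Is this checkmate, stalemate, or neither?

Black to move; black king on h8.
In check: no.
King squares — g7: attacked by Rg6; h7: attacked by Qc7; g8: attacked by Rg6.
Legal moves for Black: none.
Not in check and no legal moves → stalemate.

stalemate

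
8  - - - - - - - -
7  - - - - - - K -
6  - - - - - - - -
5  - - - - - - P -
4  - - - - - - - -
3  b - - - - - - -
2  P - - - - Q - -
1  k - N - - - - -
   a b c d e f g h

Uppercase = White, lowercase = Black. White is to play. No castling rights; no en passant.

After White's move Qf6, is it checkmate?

no

After Qf6: black king on a1; in check: yes, from the white queen on f6.
Black has 2 legal replies: Kb1, Bb2.
In check but a legal move exists → not checkmate.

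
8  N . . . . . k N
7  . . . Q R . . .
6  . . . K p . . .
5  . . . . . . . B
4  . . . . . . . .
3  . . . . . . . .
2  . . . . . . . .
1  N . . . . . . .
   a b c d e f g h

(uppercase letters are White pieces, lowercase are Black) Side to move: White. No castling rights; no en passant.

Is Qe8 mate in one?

After Qe8: black king on g8; in check: yes, from the white queen on e8.
King squares — f7: attacked by Bh5; g7: attacked by Re7; h7: attacked by Re7; f8: attacked by Qe8; h8: attacked by Qe8.
Black has no legal moves → checkmate.

yes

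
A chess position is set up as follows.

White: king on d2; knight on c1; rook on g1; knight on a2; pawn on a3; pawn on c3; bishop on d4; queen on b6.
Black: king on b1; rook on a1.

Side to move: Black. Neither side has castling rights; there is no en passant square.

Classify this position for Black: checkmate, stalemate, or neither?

checkmate

Black to move; black king on b1.
In check: yes, from the white queen on b6.
King squares — a1: own rook; c1: attacked by Rg1; a2: attacked by Nc1; b2: attacked by Qb6; c2: attacked by Kd2.
Legal moves for Black: none.
In check with no legal moves → checkmate.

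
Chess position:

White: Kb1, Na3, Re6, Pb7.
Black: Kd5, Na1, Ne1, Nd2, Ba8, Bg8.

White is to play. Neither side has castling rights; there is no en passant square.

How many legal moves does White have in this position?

4

White to move; king on b1.
In check: yes, from the black knight on d2.
Legal moves: Kb2, Ka2, Kc1, Kxa1.
Count: 4.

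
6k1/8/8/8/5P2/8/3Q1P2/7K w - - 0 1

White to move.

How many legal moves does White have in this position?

22

White to move; king on h1.
In check: no.
Legal moves: Qd8+, Qd7, Qd6, Qd5+, Qa5, Qd4, Qb4, Qe3, Qd3, Qc3, Qe2, Qc2, Qb2, Qa2+, Qe1, Qd1, Qc1, Kh2, Kg2, Kg1, f5, f3.
Count: 22.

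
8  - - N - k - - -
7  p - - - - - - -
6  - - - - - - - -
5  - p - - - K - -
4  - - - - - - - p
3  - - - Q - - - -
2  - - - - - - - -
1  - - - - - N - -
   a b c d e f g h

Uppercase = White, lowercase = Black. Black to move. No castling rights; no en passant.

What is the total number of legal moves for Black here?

Black to move; king on e8.
In check: no.
Legal moves: Kf8, Kf7, a6, b4, h3, a5.
Count: 6.

6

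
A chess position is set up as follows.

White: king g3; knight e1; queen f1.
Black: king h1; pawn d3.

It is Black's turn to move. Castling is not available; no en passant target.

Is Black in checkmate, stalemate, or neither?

Black to move; black king on h1.
In check: yes, from the white queen on f1.
King squares — g1: attacked by Qf1; g2: attacked by Ne1; h2: attacked by Kg3.
Legal moves for Black: none.
In check with no legal moves → checkmate.

checkmate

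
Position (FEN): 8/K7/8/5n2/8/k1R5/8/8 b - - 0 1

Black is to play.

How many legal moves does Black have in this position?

4

Black to move; king on a3.
In check: yes, from the white rook on c3.
Legal moves: Kb4, Ka4, Kb2, Ka2.
Count: 4.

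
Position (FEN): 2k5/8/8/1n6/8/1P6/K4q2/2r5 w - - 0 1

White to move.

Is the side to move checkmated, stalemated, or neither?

White to move; white king on a2.
In check: yes, from the black queen on f2.
King squares — a1: attacked by Rc1; b1: attacked by Rc1; b2: attacked by Qf2; a3: attacked by Nb5; b3: own pawn.
Legal moves for White: none.
In check with no legal moves → checkmate.

checkmate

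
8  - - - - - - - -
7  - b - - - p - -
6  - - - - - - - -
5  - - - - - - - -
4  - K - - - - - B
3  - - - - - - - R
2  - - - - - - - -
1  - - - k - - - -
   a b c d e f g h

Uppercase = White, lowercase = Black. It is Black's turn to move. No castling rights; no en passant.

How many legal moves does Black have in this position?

Black to move; king on d1.
In check: no.
Legal moves: Bc8, Ba8, Bc6, Ba6, Bd5, Be4, Bf3, Bg2, Bh1, Ke2, Kd2, Kc2, Kc1, f6, f5.
Count: 15.

15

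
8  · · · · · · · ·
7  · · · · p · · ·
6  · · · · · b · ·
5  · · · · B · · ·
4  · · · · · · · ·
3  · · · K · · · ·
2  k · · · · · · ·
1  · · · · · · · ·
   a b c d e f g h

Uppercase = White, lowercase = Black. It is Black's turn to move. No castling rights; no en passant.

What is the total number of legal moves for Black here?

9

Black to move; king on a2.
In check: no.
Legal moves: Bh8, Bg7, Bg5, Bxe5, Bh4, Kb3, Ka3, Kb1, e6.
Count: 9.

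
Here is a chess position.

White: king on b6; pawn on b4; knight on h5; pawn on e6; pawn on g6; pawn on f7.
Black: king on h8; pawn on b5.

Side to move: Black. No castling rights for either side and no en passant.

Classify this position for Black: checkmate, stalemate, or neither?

Black to move; black king on h8.
In check: no.
King squares — g7: attacked by Nh5; h7: attacked by Pg6; g8: attacked by Pf7.
Legal moves for Black: none.
Not in check and no legal moves → stalemate.

stalemate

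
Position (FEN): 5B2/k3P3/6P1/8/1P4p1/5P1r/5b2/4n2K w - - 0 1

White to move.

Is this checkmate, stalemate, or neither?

checkmate

White to move; white king on h1.
In check: yes, from the black rook on h3.
King squares — g1: attacked by Bf2; g2: attacked by Ne1; h2: attacked by Rh3.
Legal moves for White: none.
In check with no legal moves → checkmate.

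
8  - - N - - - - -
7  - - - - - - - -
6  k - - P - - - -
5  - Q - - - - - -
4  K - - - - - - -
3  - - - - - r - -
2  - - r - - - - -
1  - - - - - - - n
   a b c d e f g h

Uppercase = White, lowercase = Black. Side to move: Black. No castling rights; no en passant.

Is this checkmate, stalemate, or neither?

Black to move; black king on a6.
In check: yes, from the white queen on b5.
King squares — a5: attacked by Ka4; b5: attacked by Ka4; b6: attacked by Qb5; a7: attacked by Nc8; b7: attacked by Qb5.
Legal moves for Black: none.
In check with no legal moves → checkmate.

checkmate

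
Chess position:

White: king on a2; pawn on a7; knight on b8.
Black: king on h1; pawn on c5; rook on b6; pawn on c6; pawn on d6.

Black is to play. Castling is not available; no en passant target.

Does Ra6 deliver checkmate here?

After Ra6: white king on a2; in check: yes, from the black rook on a6.
White has 4 legal replies: Kb3, Kb2, Kb1, Nxa6.
In check but a legal move exists → not checkmate.

no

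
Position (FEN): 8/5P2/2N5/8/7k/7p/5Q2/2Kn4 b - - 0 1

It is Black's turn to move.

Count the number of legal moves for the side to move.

4

Black to move; king on h4.
In check: yes, from the white queen on f2.
Legal moves: Kh5, Kg5, Kg4, Nxf2.
Count: 4.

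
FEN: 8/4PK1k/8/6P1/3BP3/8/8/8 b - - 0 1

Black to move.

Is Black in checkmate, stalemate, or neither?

stalemate

Black to move; black king on h7.
In check: no.
King squares — g6: attacked by Kf7; h6: attacked by Pg5; g7: attacked by Bd4; g8: attacked by Kf7; h8: attacked by Bd4.
Legal moves for Black: none.
Not in check and no legal moves → stalemate.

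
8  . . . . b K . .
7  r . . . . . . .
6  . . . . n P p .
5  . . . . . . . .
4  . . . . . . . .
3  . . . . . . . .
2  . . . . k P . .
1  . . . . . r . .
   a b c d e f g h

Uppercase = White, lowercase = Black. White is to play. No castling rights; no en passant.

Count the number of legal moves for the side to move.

White to move; king on f8.
In check: yes, from the black knight on e6.
Legal moves: Kg8, Kxe8.
Count: 2.

2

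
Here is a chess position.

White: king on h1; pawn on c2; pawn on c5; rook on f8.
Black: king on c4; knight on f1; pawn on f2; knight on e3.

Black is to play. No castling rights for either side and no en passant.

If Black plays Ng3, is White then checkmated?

After Ng3: white king on h1; in check: yes, from the black knight on g3.
White has 1 legal reply: Kh2.
In check but a legal move exists → not checkmate.

no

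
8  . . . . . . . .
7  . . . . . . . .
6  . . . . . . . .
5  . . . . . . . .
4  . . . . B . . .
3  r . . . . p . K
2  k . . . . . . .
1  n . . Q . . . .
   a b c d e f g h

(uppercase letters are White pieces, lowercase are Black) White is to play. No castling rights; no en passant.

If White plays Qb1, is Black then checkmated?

yes

After Qb1: black king on a2; in check: yes, from the white queen on b1.
King squares — a1: own knight; b1: attacked by Be4; b2: attacked by Qb1; a3: own rook; b3: attacked by Qb1.
Black has no legal moves → checkmate.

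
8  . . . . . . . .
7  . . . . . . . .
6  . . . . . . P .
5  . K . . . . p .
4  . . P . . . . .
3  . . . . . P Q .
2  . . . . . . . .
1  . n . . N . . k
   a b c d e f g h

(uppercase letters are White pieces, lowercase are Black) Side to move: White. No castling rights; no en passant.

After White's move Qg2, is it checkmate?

yes

After Qg2: black king on h1; in check: yes, from the white queen on g2.
King squares — g1: attacked by Qg2; g2: attacked by Ne1; h2: attacked by Qg2.
Black has no legal moves → checkmate.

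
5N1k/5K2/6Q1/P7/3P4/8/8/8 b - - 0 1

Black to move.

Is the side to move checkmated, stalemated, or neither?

stalemate

Black to move; black king on h8.
In check: no.
King squares — g7: attacked by Qg6; h7: attacked by Qg6; g8: attacked by Qg6.
Legal moves for Black: none.
Not in check and no legal moves → stalemate.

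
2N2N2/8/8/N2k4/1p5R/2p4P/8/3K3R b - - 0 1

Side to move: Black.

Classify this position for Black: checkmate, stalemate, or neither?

neither

Black to move; black king on d5.
In check: no.
Legal moves for Black: Ke5, Kc5, b3, c2+.
Black has 4 legal moves and is not in check → neither.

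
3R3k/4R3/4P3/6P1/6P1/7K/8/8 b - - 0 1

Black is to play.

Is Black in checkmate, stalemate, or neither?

checkmate

Black to move; black king on h8.
In check: yes, from the white rook on d8.
King squares — g7: attacked by Re7; h7: attacked by Re7; g8: attacked by Rd8.
Legal moves for Black: none.
In check with no legal moves → checkmate.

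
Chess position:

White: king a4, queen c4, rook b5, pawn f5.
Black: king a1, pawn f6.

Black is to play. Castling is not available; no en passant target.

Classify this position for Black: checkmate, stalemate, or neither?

Black to move; black king on a1.
In check: no.
King squares — b1: attacked by Rb5; a2: attacked by Qc4; b2: attacked by Rb5.
Legal moves for Black: none.
Not in check and no legal moves → stalemate.

stalemate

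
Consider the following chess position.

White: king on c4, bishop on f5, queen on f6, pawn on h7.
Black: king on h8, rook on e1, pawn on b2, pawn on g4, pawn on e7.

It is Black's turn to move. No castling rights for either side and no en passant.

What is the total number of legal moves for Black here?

1

Black to move; king on h8.
In check: yes, from the white queen on f6.
Legal moves: exf6.
Count: 1.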